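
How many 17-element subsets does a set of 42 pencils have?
C(42,17) = 42!/(17!×25!) = 254661927156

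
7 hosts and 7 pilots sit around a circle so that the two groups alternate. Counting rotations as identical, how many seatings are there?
Fix one of the hosts: (7-1)! ways for the remaining hosts, × 7! ways for the pilots = 720 × 5040 = 3628800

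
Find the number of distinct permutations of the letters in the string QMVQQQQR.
8! / (1! × 1! × 1! × 5!) = 336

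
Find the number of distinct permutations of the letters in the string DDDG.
4! / (3! × 1!) = 4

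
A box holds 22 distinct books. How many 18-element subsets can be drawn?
C(22,18) = 22!/(18!×4!) = 7315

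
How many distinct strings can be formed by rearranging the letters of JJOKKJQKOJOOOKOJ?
16! / (4! × 1! × 6! × 5!) = 10090080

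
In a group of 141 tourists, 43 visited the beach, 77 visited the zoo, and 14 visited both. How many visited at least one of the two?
|A∪B| = |A| + |B| - |A∩B| = 43 + 77 - 14 = 106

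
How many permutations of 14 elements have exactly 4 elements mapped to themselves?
Choose the 4 fixed points C(14,4) = 1001, derange the rest: !10 = Σ_{j=0}^{10} (-1)^j·10!/j! = 3628800 - 3628800 + 1814400 - 604800 + 151200 - 30240 + 5040 - 720 + 90 - 10 + 1 = 1334961. Product = 1001 × 1334961 = 1336295961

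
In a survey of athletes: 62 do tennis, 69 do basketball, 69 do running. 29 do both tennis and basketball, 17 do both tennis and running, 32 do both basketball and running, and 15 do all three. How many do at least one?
|A∪B∪C| = 62+69+69-29-17-32+15 = 137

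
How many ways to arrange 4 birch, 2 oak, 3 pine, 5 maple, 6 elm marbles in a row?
20! / (4! × 2! × 3! × 5! × 6!) = 97772875200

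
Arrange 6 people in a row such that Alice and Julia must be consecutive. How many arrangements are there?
Treat the 2 as one block: (6-2+1)! × 2! = 120 × 2 = 240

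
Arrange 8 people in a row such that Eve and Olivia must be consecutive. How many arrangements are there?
Treat the 2 as one block: (8-2+1)! × 2! = 5040 × 2 = 10080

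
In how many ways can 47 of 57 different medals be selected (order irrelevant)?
C(57,47) = 57!/(47!×10!) = 43183019880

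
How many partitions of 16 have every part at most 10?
Let r_j(i) = number of partitions of i into parts ≤ j, for i = 0..16. r_1(i) = 1 for all i; r_j(i) = r_{j-1}(i) + r_j(i-j). Rows j = 2..10: ≤2: 1 1 2 2 3 3 4 4 5 5 6 6 7 7 8 8 9; ≤3: 1 1 2 3 4 5 7 8 10 12 14 16 19 21 24 27 30; ≤4: 1 1 2 3 5 6 9 11 15 18 23 27 34 39 47 54 64; ≤5: 1 1 2 3 5 7 10 13 18 23 30 37 47 57 70 84 101; ≤6: 1 1 2 3 5 7 11 14 20 26 35 44 58 71 90 110 136; ≤7: 1 1 2 3 5 7 11 15 21 28 38 49 65 82 105 131 164; ≤8: 1 1 2 3 5 7 11 15 22 29 40 52 70 89 116 146 186; ≤9: 1 1 2 3 5 7 11 15 22 30 41 54 73 94 123 157 201; ≤10: 1 1 2 3 5 7 11 15 22 30 42 55 75 97 128 164 212. r_10(16) = 212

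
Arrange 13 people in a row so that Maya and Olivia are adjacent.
Treat as block: (13-1)! × 2! = 479001600 × 2 = 958003200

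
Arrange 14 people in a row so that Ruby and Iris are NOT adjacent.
Total - adjacent = 14! - (14-1)!×2 = 87178291200 - 12454041600 = 74724249600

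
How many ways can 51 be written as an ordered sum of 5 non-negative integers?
C(51+5-1, 5-1) = C(55, 4) = 341055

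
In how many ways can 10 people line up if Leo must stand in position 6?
Fix one position: (10-1)! = 362880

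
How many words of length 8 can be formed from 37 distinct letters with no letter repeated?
P(37,8) = 37!/(37-8)! = 1556675366400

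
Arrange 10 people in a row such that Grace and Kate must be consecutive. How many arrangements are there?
Treat the 2 as one block: (10-2+1)! × 2! = 362880 × 2 = 725760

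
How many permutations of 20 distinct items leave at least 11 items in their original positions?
Exactly j fixed points: C(20,j)·!(20-j); sum over j ≥ 11 (derangement numbers via !m = (m-1)·(!(m-1) + !(m-2)): !0..!9 = 1, 0, 1, 2, 9, 44, 265, 1854, 14833, 133496). Σ_{j=11}^{20} C(20,j)·!(20-j) = C(20,11)·!9 + C(20,12)·!8 + C(20,13)·!7 + C(20,14)·!6 + C(20,15)·!5 + C(20,16)·!4 + C(20,17)·!3 + C(20,18)·!2 + C(20,19)·!1 + C(20,20)·!0 = 167960·133496 + 125970·14833 + 77520·1854 + 38760·265 + 15504·44 + 4845·9 + 1140·2 + 190·1 + 20·0 + 1·1 = 24445222902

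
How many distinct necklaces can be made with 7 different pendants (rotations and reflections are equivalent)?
(7-1)!/2 = 720/2 = 360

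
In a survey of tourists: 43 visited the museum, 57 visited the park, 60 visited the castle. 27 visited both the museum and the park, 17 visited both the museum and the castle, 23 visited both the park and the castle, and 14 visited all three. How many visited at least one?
|A∪B∪C| = 43+57+60-27-17-23+14 = 107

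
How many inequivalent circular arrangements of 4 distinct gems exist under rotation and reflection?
(4-1)!/2 = 6/2 = 3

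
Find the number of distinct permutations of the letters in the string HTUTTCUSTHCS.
12! / (4! × 2! × 2! × 2! × 2!) = 1247400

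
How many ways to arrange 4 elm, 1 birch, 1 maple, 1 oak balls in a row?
7! / (4! × 1! × 1! × 1!) = 210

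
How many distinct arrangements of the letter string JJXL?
4! / (2! × 1! × 1!) = 12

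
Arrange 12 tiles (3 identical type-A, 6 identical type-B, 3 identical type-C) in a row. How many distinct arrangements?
12! / (3! × 6! × 3!) = 18480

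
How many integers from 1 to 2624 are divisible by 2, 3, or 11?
⌊2624/2⌋+⌊2624/3⌋+⌊2624/11⌋ - ⌊2624/6⌋-⌊2624/22⌋-⌊2624/33⌋ + ⌊2624/66⌋ = 1312+874+238 - 437-119-79 + 39 = 1828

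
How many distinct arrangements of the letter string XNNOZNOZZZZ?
11! / (3! × 2! × 5! × 1!) = 27720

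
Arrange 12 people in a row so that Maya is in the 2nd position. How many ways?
Fix one position: (12-1)! = 39916800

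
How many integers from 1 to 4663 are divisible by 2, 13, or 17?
⌊4663/2⌋+⌊4663/13⌋+⌊4663/17⌋ - ⌊4663/26⌋-⌊4663/34⌋-⌊4663/221⌋ + ⌊4663/442⌋ = 2331+358+274 - 179-137-21 + 10 = 2636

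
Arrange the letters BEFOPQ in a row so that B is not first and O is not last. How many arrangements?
By inclusion-exclusion: 6! - 2×(6-1)! + (6-2)! = 720 - 240 + 24 = 504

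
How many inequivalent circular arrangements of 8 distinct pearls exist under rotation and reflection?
(8-1)!/2 = 5040/2 = 2520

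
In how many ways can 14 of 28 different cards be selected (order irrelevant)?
C(28,14) = 28!/(14!×14!) = 40116600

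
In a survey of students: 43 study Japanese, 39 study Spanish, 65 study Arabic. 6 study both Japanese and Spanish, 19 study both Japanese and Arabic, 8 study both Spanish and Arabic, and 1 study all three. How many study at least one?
|A∪B∪C| = 43+39+65-6-19-8+1 = 115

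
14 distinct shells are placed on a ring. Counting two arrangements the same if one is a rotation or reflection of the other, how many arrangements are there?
(14-1)!/2 = 6227020800/2 = 3113510400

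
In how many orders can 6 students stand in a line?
6! = 720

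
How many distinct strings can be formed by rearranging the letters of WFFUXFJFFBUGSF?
14! / (1! × 6! × 1! × 1! × 1! × 1! × 2! × 1!) = 60540480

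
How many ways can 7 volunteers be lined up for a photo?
7! = 5040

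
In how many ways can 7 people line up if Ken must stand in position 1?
Fix one position: (7-1)! = 720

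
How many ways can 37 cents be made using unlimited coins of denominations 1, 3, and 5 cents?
Coefficient of x^37 in 1/(1-x^1) · 1/(1-x^3) · 1/(1-x^5). Case on j = number of 5-cent coins (j = 0..7); remainder r = 37 - 5j is made from {1,3} in ⌊r/3⌋+1 ways. r = 37, 32, 27, 22, 17, 12, 7, 2 → 13 + 11 + 10 + 8 + 6 + 5 + 3 + 1 = 57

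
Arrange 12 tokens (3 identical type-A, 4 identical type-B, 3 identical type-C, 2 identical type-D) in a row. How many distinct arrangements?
12! / (3! × 4! × 3! × 2!) = 277200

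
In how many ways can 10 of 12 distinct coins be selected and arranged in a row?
P(12,10) = 12!/(12-10)! = 239500800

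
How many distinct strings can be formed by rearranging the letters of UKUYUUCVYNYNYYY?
15! / (2! × 4! × 6! × 1! × 1! × 1!) = 37837800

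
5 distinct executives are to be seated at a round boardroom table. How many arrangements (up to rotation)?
Circular: fix one position, arrange the rest. (5-1)! = 24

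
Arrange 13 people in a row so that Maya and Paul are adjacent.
Treat as block: (13-1)! × 2! = 479001600 × 2 = 958003200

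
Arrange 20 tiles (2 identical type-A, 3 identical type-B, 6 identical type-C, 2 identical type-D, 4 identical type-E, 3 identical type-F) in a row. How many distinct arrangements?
20! / (2! × 3! × 6! × 2! × 4! × 3!) = 977728752000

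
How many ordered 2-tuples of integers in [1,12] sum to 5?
Coefficient of x^5 in (x + x² + ... + x^12)^2. By inclusion-exclusion on dice exceeding 12: Σ_j (-1)^j C(2,j)·C(5-1-12j, 1) = C(2,0)·C(4,1) = 1·4 = 4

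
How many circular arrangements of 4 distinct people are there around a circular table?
Circular: fix one position, arrange the rest. (4-1)! = 6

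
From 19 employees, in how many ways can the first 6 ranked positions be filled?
P(19,6) = 19!/(19-6)! = 19535040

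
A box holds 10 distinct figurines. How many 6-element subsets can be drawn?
C(10,6) = 10!/(6!×4!) = 210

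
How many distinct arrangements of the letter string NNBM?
4! / (1! × 2! × 1!) = 12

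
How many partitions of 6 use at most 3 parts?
By conjugation, equals partitions of 6 into parts ≤ 3. Let r_j(i) = number of partitions of i into parts ≤ j, for i = 0..6. r_1(i) = 1 for all i; r_j(i) = r_{j-1}(i) + r_j(i-j). Rows j = 2..3: ≤2: 1 1 2 2 3 3 4; ≤3: 1 1 2 3 4 5 7. r_3(6) = 7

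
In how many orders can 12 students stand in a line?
12! = 479001600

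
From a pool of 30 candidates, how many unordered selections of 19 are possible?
C(30,19) = 30!/(19!×11!) = 54627300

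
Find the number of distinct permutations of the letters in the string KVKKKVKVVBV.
11! / (5! × 5! × 1!) = 2772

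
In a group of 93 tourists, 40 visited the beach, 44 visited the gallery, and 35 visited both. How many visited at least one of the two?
|A∪B| = |A| + |B| - |A∩B| = 40 + 44 - 35 = 49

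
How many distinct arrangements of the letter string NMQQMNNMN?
9! / (2! × 4! × 3!) = 1260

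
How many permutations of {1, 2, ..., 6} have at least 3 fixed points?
Exactly j fixed points: C(6,j)·!(6-j); sum over j ≥ 3 (derangement numbers via !m = (m-1)·(!(m-1) + !(m-2)): !0..!3 = 1, 0, 1, 2). Σ_{j=3}^{6} C(6,j)·!(6-j) = C(6,3)·!3 + C(6,4)·!2 + C(6,5)·!1 + C(6,6)·!0 = 20·2 + 15·1 + 6·0 + 1·1 = 56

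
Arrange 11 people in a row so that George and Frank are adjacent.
Treat as block: (11-1)! × 2! = 3628800 × 2 = 7257600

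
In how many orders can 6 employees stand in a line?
6! = 720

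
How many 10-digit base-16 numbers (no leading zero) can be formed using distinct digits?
First digit: 15 choices (nonzero). Then descending: 15 × 15 × 14 × 13 × 12 × 11 × 10 × 9 × 8 × 7 = 27243216000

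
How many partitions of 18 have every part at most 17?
Let r_j(i) = number of partitions of i into parts ≤ j, for i = 0..18. r_1(i) = 1 for all i; r_j(i) = r_{j-1}(i) + r_j(i-j). Rows j = 2..17: ≤2: 1 1 2 2 3 3 4 4 5 5 6 6 7 7 8 8 9 9 10; ≤3: 1 1 2 3 4 5 7 8 10 12 14 16 19 21 24 27 30 33 37; ≤4: 1 1 2 3 5 6 9 11 15 18 23 27 34 39 47 54 64 72 84; ≤5: 1 1 2 3 5 7 10 13 18 23 30 37 47 57 70 84 101 119 141; ≤6: 1 1 2 3 5 7 11 14 20 26 35 44 58 71 90 110 136 163 199; ≤7: 1 1 2 3 5 7 11 15 21 28 38 49 65 82 105 131 164 201 248; ≤8: 1 1 2 3 5 7 11 15 22 29 40 52 70 89 116 146 186 230 288; ≤9: 1 1 2 3 5 7 11 15 22 30 41 54 73 94 123 157 201 252 318; ≤10: 1 1 2 3 5 7 11 15 22 30 42 55 75 97 128 164 212 267 340; ≤11: 1 1 2 3 5 7 11 15 22 30 42 56 76 99 131 169 219 278 355; ≤12: 1 1 2 3 5 7 11 15 22 30 42 56 77 100 133 172 224 285 366; ≤13: 1 1 2 3 5 7 11 15 22 30 42 56 77 101 134 174 227 290 373; ≤14: 1 1 2 3 5 7 11 15 22 30 42 56 77 101 135 175 229 293 378; ≤15: 1 1 2 3 5 7 11 15 22 30 42 56 77 101 135 176 230 295 381; ≤16: 1 1 2 3 5 7 11 15 22 30 42 56 77 101 135 176 231 296 383; ≤17: 1 1 2 3 5 7 11 15 22 30 42 56 77 101 135 176 231 297 384. r_17(18) = 384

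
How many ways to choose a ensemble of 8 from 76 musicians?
C(76,8) = 76!/(8!×68!) = 18855883575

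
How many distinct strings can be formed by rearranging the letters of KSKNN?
5! / (2! × 1! × 2!) = 30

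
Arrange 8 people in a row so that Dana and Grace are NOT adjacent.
Total - adjacent = 8! - (8-1)!×2 = 40320 - 10080 = 30240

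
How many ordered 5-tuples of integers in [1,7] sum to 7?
Coefficient of x^7 in (x + x² + ... + x^7)^5. By inclusion-exclusion on dice exceeding 7: Σ_j (-1)^j C(5,j)·C(7-1-7j, 4) = C(5,0)·C(6,4) = 1·15 = 15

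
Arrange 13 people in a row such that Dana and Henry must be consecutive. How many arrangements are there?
Treat the 2 as one block: (13-2+1)! × 2! = 479001600 × 2 = 958003200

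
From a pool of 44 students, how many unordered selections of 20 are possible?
C(44,20) = 44!/(20!×24!) = 1761039350070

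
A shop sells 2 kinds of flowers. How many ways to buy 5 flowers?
C(5+2-1, 2-1) = C(6, 1) = 6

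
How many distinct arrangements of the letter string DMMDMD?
6! / (3! × 3!) = 20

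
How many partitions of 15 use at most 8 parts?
By conjugation, equals partitions of 15 into parts ≤ 8. Let r_j(i) = number of partitions of i into parts ≤ j, for i = 0..15. r_1(i) = 1 for all i; r_j(i) = r_{j-1}(i) + r_j(i-j). Rows j = 2..8: ≤2: 1 1 2 2 3 3 4 4 5 5 6 6 7 7 8 8; ≤3: 1 1 2 3 4 5 7 8 10 12 14 16 19 21 24 27; ≤4: 1 1 2 3 5 6 9 11 15 18 23 27 34 39 47 54; ≤5: 1 1 2 3 5 7 10 13 18 23 30 37 47 57 70 84; ≤6: 1 1 2 3 5 7 11 14 20 26 35 44 58 71 90 110; ≤7: 1 1 2 3 5 7 11 15 21 28 38 49 65 82 105 131; ≤8: 1 1 2 3 5 7 11 15 22 29 40 52 70 89 116 146. r_8(15) = 146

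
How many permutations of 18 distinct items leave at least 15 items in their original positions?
Exactly j fixed points: C(18,j)·!(18-j); sum over j ≥ 15 (derangement numbers via !m = (m-1)·(!(m-1) + !(m-2)): !0..!3 = 1, 0, 1, 2). Σ_{j=15}^{18} C(18,j)·!(18-j) = C(18,15)·!3 + C(18,16)·!2 + C(18,17)·!1 + C(18,18)·!0 = 816·2 + 153·1 + 18·0 + 1·1 = 1786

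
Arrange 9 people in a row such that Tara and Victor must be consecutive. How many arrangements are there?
Treat the 2 as one block: (9-2+1)! × 2! = 40320 × 2 = 80640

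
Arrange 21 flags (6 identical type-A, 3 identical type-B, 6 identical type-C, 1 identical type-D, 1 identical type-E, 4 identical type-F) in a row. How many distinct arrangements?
21! / (6! × 3! × 6! × 1! × 1! × 4!) = 684410126400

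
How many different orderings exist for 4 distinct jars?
4! = 24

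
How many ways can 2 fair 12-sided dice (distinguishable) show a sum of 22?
Coefficient of x^22 in (x + x² + ... + x^12)^2. By inclusion-exclusion on dice exceeding 12: Σ_j (-1)^j C(2,j)·C(22-1-12j, 1) = C(2,0)·C(21,1) - C(2,1)·C(9,1) = 1·21 - 2·9 = 3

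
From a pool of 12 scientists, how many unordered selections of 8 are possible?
C(12,8) = 12!/(8!×4!) = 495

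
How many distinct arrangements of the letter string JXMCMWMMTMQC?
12! / (1! × 1! × 1! × 1! × 1! × 2! × 5!) = 1995840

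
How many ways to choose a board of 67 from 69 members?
C(69,67) = 69!/(67!×2!) = 2346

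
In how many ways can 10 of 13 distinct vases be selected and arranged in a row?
P(13,10) = 13!/(13-10)! = 1037836800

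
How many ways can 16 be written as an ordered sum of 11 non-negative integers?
C(16+11-1, 11-1) = C(26, 10) = 5311735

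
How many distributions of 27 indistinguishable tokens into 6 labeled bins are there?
C(27+6-1, 6-1) = C(32, 5) = 201376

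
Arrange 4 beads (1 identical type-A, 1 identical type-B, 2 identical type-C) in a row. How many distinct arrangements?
4! / (1! × 1! × 2!) = 12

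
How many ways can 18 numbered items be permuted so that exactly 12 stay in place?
Choose the 12 fixed points C(18,12) = 18564, derange the rest: !6 = Σ_{j=0}^{6} (-1)^j·6!/j! = 720 - 720 + 360 - 120 + 30 - 6 + 1 = 265. Product = 18564 × 265 = 4919460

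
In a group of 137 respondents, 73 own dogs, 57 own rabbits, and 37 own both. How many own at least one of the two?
|A∪B| = |A| + |B| - |A∩B| = 73 + 57 - 37 = 93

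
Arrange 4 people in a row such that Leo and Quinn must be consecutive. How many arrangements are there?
Treat the 2 as one block: (4-2+1)! × 2! = 6 × 2 = 12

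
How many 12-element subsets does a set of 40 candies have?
C(40,12) = 40!/(12!×28!) = 5586853480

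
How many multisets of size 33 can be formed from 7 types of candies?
C(33+7-1, 7-1) = C(39, 6) = 3262623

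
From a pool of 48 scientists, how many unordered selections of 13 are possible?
C(48,13) = 48!/(13!×35!) = 192928249296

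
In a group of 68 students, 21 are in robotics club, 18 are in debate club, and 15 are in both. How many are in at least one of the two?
|A∪B| = |A| + |B| - |A∩B| = 21 + 18 - 15 = 24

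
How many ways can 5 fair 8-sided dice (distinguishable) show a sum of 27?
Coefficient of x^27 in (x + x² + ... + x^8)^5. By inclusion-exclusion on dice exceeding 8: Σ_j (-1)^j C(5,j)·C(27-1-8j, 4) = C(5,0)·C(26,4) - C(5,1)·C(18,4) + C(5,2)·C(10,4) = 1·14950 - 5·3060 + 10·210 = 1750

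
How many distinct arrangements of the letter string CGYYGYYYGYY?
11! / (7! × 3! × 1!) = 1320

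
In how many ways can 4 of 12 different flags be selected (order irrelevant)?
C(12,4) = 12!/(4!×8!) = 495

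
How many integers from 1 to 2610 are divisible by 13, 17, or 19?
⌊2610/13⌋+⌊2610/17⌋+⌊2610/19⌋ - ⌊2610/221⌋-⌊2610/247⌋-⌊2610/323⌋ + ⌊2610/4199⌋ = 200+153+137 - 11-10-8 + 0 = 461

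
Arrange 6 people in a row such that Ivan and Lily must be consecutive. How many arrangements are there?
Treat the 2 as one block: (6-2+1)! × 2! = 120 × 2 = 240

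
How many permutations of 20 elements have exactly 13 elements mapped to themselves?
Choose the 13 fixed points C(20,13) = 77520, derange the rest: !7 = Σ_{j=0}^{7} (-1)^j·7!/j! = 5040 - 5040 + 2520 - 840 + 210 - 42 + 7 - 1 = 1854. Product = 77520 × 1854 = 143722080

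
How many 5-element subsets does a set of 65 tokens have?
C(65,5) = 65!/(5!×60!) = 8259888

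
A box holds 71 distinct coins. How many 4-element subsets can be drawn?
C(71,4) = 71!/(4!×67!) = 971635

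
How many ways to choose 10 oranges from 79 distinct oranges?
C(79,10) = 79!/(10!×69!) = 1440680596355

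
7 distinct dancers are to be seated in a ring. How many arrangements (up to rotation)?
Circular: fix one position, arrange the rest. (7-1)! = 720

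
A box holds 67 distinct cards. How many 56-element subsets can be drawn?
C(67,56) = 67!/(56!×11!) = 1285063345176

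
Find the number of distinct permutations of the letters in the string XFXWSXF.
7! / (2! × 3! × 1! × 1!) = 420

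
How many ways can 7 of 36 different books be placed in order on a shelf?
P(36,7) = 36!/(36-7)! = 42072307200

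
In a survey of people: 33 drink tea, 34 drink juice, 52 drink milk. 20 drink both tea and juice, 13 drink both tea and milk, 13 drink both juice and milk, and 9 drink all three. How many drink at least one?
|A∪B∪C| = 33+34+52-20-13-13+9 = 82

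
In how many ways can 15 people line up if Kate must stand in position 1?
Fix one position: (15-1)! = 87178291200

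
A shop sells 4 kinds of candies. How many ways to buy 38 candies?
C(38+4-1, 4-1) = C(41, 3) = 10660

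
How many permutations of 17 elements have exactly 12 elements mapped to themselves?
Choose the 12 fixed points C(17,12) = 6188, derange the rest: !5 = Σ_{j=0}^{5} (-1)^j·5!/j! = 120 - 120 + 60 - 20 + 5 - 1 = 44. Product = 6188 × 44 = 272272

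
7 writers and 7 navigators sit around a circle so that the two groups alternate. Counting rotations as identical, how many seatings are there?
Fix one of the writers: (7-1)! ways for the remaining writers, × 7! ways for the navigators = 720 × 5040 = 3628800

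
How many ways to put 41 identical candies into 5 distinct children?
C(41+5-1, 5-1) = C(45, 4) = 148995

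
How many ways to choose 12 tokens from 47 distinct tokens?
C(47,12) = 47!/(12!×35!) = 52251400851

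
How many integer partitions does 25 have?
Pentagonal recurrence p(n) = p(n-1) + p(n-2) - p(n-5) - p(n-7) + p(n-12) + p(n-15) - ... gives p(0..24) = 1, 1, 2, 3, 5, 7, 11, 15, 22, 30, 42, 56, 77, 101, 135, 176, 231, 297, 385, 490, 627, 792, 1002, 1255, 1575. p(25) = p(24) + p(23) - p(20) - p(18) + p(13) + p(10) - p(3) = 1575 + 1255 - 627 - 385 + 101 + 42 - 3 = 1958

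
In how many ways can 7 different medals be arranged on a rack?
7! = 5040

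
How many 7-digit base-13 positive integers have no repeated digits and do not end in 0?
Last digit: 12 nonzero choices. First digit: 11 (nonzero, ≠last). Middle 5: P(11,5) = 55440. Total = 7318080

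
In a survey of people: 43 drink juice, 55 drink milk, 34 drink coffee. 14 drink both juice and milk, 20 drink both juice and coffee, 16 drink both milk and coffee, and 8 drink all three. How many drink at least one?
|A∪B∪C| = 43+55+34-14-20-16+8 = 90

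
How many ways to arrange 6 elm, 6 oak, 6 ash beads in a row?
18! / (6! × 6! × 6!) = 17153136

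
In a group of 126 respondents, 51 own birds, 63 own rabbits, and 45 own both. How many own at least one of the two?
|A∪B| = |A| + |B| - |A∩B| = 51 + 63 - 45 = 69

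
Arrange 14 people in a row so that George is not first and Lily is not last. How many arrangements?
By inclusion-exclusion: 14! - 2×(14-1)! + (14-2)! = 87178291200 - 12454041600 + 479001600 = 75203251200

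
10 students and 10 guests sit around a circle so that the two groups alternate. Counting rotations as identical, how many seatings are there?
Fix one of the students: (10-1)! ways for the remaining students, × 10! ways for the guests = 362880 × 3628800 = 1316818944000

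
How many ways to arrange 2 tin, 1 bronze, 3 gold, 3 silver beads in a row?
9! / (2! × 1! × 3! × 3!) = 5040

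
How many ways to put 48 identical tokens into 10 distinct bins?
C(48+10-1, 10-1) = C(57, 9) = 8996462475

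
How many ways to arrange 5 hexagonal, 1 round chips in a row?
6! / (5! × 1!) = 6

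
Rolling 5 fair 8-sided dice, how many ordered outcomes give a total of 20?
Coefficient of x^20 in (x + x² + ... + x^8)^5. By inclusion-exclusion on dice exceeding 8: Σ_j (-1)^j C(5,j)·C(20-1-8j, 4) = C(5,0)·C(19,4) - C(5,1)·C(11,4) = 1·3876 - 5·330 = 2226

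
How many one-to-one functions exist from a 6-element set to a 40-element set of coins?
P(40,6) = 40!/(40-6)! = 2763633600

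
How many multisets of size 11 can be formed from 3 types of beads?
C(11+3-1, 3-1) = C(13, 2) = 78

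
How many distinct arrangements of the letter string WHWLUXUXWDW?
11! / (1! × 4! × 1! × 2! × 1! × 2!) = 415800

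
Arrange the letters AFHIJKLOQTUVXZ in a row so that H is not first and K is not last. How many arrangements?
By inclusion-exclusion: 14! - 2×(14-1)! + (14-2)! = 87178291200 - 12454041600 + 479001600 = 75203251200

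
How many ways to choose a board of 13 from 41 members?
C(41,13) = 41!/(13!×28!) = 17620076360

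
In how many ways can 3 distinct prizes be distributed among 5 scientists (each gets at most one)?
P(5,3) = 5!/(5-3)! = 60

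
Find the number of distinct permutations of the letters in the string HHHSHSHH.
8! / (6! × 2!) = 28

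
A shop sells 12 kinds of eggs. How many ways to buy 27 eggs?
C(27+12-1, 12-1) = C(38, 11) = 1203322288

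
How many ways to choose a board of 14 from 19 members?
C(19,14) = 19!/(14!×5!) = 11628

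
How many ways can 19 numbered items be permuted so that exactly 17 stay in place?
Choose the 17 fixed points C(19,17) = 171, derange the rest: !2 = Σ_{j=0}^{2} (-1)^j·2!/j! = 2 - 2 + 1 = 1. Product = 171 × 1 = 171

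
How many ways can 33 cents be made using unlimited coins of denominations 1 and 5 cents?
Coefficient of x^33 in 1/(1-x^1) · 1/(1-x^5). Use j coins of 5 for j = 0..⌊33/5⌋ = 6, the rest in 1s: 6 + 1 = 7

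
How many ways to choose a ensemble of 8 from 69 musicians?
C(69,8) = 69!/(8!×61!) = 8361453672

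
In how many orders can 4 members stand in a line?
4! = 24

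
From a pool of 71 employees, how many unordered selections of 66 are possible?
C(71,66) = 71!/(66!×5!) = 13019909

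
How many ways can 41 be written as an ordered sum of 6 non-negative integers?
C(41+6-1, 6-1) = C(46, 5) = 1370754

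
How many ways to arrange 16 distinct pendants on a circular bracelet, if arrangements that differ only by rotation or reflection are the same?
(16-1)!/2 = 1307674368000/2 = 653837184000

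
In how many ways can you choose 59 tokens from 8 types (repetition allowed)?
C(59+8-1, 8-1) = C(66, 7) = 778789440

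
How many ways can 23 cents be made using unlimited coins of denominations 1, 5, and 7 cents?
Coefficient of x^23 in 1/(1-x^1) · 1/(1-x^5) · 1/(1-x^7). Case on j = number of 7-cent coins (j = 0..3); remainder r = 23 - 7j is made from {1,5} in ⌊r/5⌋+1 ways. r = 23, 16, 9, 2 → 5 + 4 + 2 + 1 = 12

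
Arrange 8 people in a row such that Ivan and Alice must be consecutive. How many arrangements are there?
Treat the 2 as one block: (8-2+1)! × 2! = 5040 × 2 = 10080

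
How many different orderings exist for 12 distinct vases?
12! = 479001600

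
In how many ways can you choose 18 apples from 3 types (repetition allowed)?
C(18+3-1, 3-1) = C(20, 2) = 190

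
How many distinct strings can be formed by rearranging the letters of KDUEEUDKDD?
10! / (2! × 2! × 2! × 4!) = 18900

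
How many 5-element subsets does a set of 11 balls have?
C(11,5) = 11!/(5!×6!) = 462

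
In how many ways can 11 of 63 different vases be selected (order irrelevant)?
C(63,11) = 63!/(11!×52!) = 615790256823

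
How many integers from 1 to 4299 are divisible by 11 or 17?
⌊4299/11⌋ + ⌊4299/17⌋ - ⌊4299/187⌋ = 390 + 252 - 22 = 620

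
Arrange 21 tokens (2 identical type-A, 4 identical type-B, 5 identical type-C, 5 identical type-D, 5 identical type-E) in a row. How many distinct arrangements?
21! / (2! × 4! × 5! × 5! × 5!) = 615969113760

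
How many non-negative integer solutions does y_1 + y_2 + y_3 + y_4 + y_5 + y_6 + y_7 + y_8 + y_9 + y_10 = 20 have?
C(20+10-1, 10-1) = C(29, 9) = 10015005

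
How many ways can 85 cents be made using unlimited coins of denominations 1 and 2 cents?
Coefficient of x^85 in 1/(1-x^1) · 1/(1-x^2). Use j coins of 2 for j = 0..⌊85/2⌋ = 42, the rest in 1s: 42 + 1 = 43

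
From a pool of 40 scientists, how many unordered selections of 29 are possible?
C(40,29) = 40!/(29!×11!) = 2311801440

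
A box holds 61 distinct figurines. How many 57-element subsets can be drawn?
C(61,57) = 61!/(57!×4!) = 521855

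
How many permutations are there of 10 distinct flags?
10! = 3628800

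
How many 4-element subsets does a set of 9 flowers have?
C(9,4) = 9!/(4!×5!) = 126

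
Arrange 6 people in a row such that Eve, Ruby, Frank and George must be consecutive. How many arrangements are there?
Treat the 4 as one block: (6-4+1)! × 4! = 6 × 24 = 144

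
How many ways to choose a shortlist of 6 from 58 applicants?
C(58,6) = 58!/(6!×52!) = 40475358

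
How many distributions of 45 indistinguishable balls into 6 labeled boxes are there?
C(45+6-1, 6-1) = C(50, 5) = 2118760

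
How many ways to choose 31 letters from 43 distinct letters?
C(43,31) = 43!/(31!×12!) = 15338678264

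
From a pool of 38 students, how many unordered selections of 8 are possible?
C(38,8) = 38!/(8!×30!) = 48903492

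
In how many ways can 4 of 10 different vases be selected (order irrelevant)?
C(10,4) = 10!/(4!×6!) = 210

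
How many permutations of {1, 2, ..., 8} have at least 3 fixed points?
Exactly j fixed points: C(8,j)·!(8-j); sum over j ≥ 3 (derangement numbers via !m = (m-1)·(!(m-1) + !(m-2)): !0..!5 = 1, 0, 1, 2, 9, 44). Σ_{j=3}^{8} C(8,j)·!(8-j) = C(8,3)·!5 + C(8,4)·!4 + C(8,5)·!3 + C(8,6)·!2 + C(8,7)·!1 + C(8,8)·!0 = 56·44 + 70·9 + 56·2 + 28·1 + 8·0 + 1·1 = 3235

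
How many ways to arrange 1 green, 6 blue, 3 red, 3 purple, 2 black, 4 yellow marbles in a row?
19! / (1! × 6! × 3! × 3! × 2! × 4!) = 97772875200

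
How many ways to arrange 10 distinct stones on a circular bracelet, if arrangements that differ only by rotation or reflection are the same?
(10-1)!/2 = 362880/2 = 181440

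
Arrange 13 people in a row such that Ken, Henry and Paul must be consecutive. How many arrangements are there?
Treat the 3 as one block: (13-3+1)! × 3! = 39916800 × 6 = 239500800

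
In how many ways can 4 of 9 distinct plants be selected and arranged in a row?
P(9,4) = 9!/(9-4)! = 3024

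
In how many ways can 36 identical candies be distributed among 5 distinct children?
C(36+5-1, 5-1) = C(40, 4) = 91390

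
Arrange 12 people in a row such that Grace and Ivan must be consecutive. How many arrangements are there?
Treat the 2 as one block: (12-2+1)! × 2! = 39916800 × 2 = 79833600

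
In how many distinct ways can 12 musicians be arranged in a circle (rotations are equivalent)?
Circular: fix one position, arrange the rest. (12-1)! = 39916800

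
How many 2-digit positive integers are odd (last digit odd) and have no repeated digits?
Last∈{1,3,5,7,9}. Last=0: 0. Last nonzero: 5×8×P(8,0) = 40. Total = 40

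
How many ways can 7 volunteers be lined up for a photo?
7! = 5040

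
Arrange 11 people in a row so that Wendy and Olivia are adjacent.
Treat as block: (11-1)! × 2! = 3628800 × 2 = 7257600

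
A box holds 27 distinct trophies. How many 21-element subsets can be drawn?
C(27,21) = 27!/(21!×6!) = 296010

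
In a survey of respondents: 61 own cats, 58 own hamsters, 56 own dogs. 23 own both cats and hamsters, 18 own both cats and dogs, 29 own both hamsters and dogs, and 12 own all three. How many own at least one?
|A∪B∪C| = 61+58+56-23-18-29+12 = 117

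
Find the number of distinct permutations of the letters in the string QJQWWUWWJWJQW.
13! / (6! × 3! × 1! × 3!) = 240240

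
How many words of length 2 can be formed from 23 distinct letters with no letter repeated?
P(23,2) = 23!/(23-2)! = 506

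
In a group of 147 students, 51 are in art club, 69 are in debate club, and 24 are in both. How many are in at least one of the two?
|A∪B| = |A| + |B| - |A∩B| = 51 + 69 - 24 = 96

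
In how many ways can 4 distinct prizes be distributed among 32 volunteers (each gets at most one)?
P(32,4) = 32!/(32-4)! = 863040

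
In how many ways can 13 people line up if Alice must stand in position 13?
Fix one position: (13-1)! = 479001600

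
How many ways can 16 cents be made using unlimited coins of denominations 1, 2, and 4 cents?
Coefficient of x^16 in 1/(1-x^1) · 1/(1-x^2) · 1/(1-x^4). Case on j = number of 4-cent coins (j = 0..4); remainder r = 16 - 4j is made from {1,2} in ⌊r/2⌋+1 ways. r = 16, 12, 8, 4, 0 → 9 + 7 + 5 + 3 + 1 = 25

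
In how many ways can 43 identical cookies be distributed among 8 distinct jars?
C(43+8-1, 8-1) = C(50, 7) = 99884400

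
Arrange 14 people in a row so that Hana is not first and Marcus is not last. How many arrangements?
By inclusion-exclusion: 14! - 2×(14-1)! + (14-2)! = 87178291200 - 12454041600 + 479001600 = 75203251200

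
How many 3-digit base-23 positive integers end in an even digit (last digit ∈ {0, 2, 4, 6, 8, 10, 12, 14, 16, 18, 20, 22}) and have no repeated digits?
Last∈{0,2,4,6,8,10,12,14,16,18,20,22}. Last=0: 462. Last nonzero: 11×21×P(21,1) = 4851. Total = 5313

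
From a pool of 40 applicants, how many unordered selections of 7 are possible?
C(40,7) = 40!/(7!×33!) = 18643560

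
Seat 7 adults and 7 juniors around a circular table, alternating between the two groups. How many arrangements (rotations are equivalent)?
Fix one of the adults: (7-1)! ways for the remaining adults, × 7! ways for the juniors = 720 × 5040 = 3628800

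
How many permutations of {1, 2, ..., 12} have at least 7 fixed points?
Exactly j fixed points: C(12,j)·!(12-j); sum over j ≥ 7 (derangement numbers via !m = (m-1)·(!(m-1) + !(m-2)): !0..!5 = 1, 0, 1, 2, 9, 44). Σ_{j=7}^{12} C(12,j)·!(12-j) = C(12,7)·!5 + C(12,8)·!4 + C(12,9)·!3 + C(12,10)·!2 + C(12,11)·!1 + C(12,12)·!0 = 792·44 + 495·9 + 220·2 + 66·1 + 12·0 + 1·1 = 39810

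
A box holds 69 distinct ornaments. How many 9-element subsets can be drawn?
C(69,9) = 69!/(9!×60!) = 56672074888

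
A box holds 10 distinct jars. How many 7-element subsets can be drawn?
C(10,7) = 10!/(7!×3!) = 120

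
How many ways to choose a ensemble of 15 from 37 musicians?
C(37,15) = 37!/(15!×22!) = 9364199760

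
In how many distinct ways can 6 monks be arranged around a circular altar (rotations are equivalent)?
Circular: fix one position, arrange the rest. (6-1)! = 120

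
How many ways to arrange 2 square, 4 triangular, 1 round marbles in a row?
7! / (2! × 4! × 1!) = 105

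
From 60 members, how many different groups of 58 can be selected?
C(60,58) = 60!/(58!×2!) = 1770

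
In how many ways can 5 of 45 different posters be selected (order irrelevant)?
C(45,5) = 45!/(5!×40!) = 1221759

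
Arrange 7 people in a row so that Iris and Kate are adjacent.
Treat as block: (7-1)! × 2! = 720 × 2 = 1440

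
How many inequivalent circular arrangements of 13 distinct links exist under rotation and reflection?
(13-1)!/2 = 479001600/2 = 239500800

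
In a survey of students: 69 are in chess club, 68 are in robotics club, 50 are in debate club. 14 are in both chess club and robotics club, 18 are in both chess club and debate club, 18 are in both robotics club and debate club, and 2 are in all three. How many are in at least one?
|A∪B∪C| = 69+68+50-14-18-18+2 = 139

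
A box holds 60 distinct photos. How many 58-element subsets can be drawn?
C(60,58) = 60!/(58!×2!) = 1770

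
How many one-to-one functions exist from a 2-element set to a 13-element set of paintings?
P(13,2) = 13!/(13-2)! = 156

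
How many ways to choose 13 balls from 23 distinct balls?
C(23,13) = 23!/(13!×10!) = 1144066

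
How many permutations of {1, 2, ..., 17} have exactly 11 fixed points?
Choose the 11 fixed points C(17,11) = 12376, derange the rest: !6 = Σ_{j=0}^{6} (-1)^j·6!/j! = 720 - 720 + 360 - 120 + 30 - 6 + 1 = 265. Product = 12376 × 265 = 3279640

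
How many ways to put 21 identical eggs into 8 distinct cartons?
C(21+8-1, 8-1) = C(28, 7) = 1184040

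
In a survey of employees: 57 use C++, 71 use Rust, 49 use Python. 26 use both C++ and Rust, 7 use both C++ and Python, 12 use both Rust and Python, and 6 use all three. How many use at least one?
|A∪B∪C| = 57+71+49-26-7-12+6 = 138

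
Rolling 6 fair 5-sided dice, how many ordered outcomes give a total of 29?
Coefficient of x^29 in (x + x² + ... + x^5)^6. By inclusion-exclusion on dice exceeding 5: Σ_j (-1)^j C(6,j)·C(29-1-5j, 5) = C(6,0)·C(28,5) - C(6,1)·C(23,5) + C(6,2)·C(18,5) - C(6,3)·C(13,5) + C(6,4)·C(8,5) = 1·98280 - 6·33649 + 15·8568 - 20·1287 + 15·56 = 6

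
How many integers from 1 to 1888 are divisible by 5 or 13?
⌊1888/5⌋ + ⌊1888/13⌋ - ⌊1888/65⌋ = 377 + 145 - 29 = 493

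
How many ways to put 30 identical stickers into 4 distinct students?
C(30+4-1, 4-1) = C(33, 3) = 5456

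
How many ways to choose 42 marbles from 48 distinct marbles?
C(48,42) = 48!/(42!×6!) = 12271512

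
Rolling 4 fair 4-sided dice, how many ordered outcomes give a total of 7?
Coefficient of x^7 in (x + x² + ... + x^4)^4. By inclusion-exclusion on dice exceeding 4: Σ_j (-1)^j C(4,j)·C(7-1-4j, 3) = C(4,0)·C(6,3) = 1·20 = 20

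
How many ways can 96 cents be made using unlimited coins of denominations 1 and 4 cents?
Coefficient of x^96 in 1/(1-x^1) · 1/(1-x^4). Use j coins of 4 for j = 0..⌊96/4⌋ = 24, the rest in 1s: 24 + 1 = 25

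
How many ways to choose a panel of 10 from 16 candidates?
C(16,10) = 16!/(10!×6!) = 8008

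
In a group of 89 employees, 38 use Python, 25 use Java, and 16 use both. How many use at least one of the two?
|A∪B| = |A| + |B| - |A∩B| = 38 + 25 - 16 = 47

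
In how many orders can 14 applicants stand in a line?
14! = 87178291200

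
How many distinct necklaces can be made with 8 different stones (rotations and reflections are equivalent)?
(8-1)!/2 = 5040/2 = 2520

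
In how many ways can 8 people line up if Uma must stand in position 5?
Fix one position: (8-1)! = 5040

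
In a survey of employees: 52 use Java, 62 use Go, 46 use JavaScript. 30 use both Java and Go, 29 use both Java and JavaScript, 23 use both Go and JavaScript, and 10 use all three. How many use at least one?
|A∪B∪C| = 52+62+46-30-29-23+10 = 88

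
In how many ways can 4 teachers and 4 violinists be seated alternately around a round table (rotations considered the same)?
Fix one of the teachers: (4-1)! ways for the remaining teachers, × 4! ways for the violinists = 6 × 24 = 144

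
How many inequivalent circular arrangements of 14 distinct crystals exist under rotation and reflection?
(14-1)!/2 = 6227020800/2 = 3113510400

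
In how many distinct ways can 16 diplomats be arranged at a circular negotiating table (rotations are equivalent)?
Circular: fix one position, arrange the rest. (16-1)! = 1307674368000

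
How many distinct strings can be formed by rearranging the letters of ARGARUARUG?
10! / (3! × 2! × 2! × 3!) = 25200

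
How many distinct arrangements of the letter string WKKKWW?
6! / (3! × 3!) = 20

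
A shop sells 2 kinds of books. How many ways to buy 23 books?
C(23+2-1, 2-1) = C(24, 1) = 24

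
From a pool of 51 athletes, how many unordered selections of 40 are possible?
C(51,40) = 51!/(40!×11!) = 47626016970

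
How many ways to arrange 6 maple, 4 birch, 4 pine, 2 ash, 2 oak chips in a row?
18! / (6! × 4! × 4! × 2! × 2!) = 3859455600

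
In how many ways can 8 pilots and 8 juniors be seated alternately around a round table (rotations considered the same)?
Fix one of the pilots: (8-1)! ways for the remaining pilots, × 8! ways for the juniors = 5040 × 40320 = 203212800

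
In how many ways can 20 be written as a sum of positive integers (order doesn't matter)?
Pentagonal recurrence p(n) = p(n-1) + p(n-2) - p(n-5) - p(n-7) + p(n-12) + p(n-15) - ... gives p(0..19) = 1, 1, 2, 3, 5, 7, 11, 15, 22, 30, 42, 56, 77, 101, 135, 176, 231, 297, 385, 490. p(20) = p(19) + p(18) - p(15) - p(13) + p(8) + p(5) = 490 + 385 - 176 - 101 + 22 + 7 = 627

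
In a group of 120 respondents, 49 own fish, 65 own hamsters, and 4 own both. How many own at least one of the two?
|A∪B| = |A| + |B| - |A∩B| = 49 + 65 - 4 = 110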